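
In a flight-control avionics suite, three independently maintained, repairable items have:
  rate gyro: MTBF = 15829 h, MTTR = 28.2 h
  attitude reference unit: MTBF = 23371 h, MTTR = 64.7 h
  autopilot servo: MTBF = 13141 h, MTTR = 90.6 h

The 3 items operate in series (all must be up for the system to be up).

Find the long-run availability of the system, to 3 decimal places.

0.989

A(rate gyro) = MTBF/(MTBF+MTTR) = 15829/(15829+28.2) = 0.998222
A(attitude reference unit) = MTBF/(MTBF+MTTR) = 23371/(23371+64.7) = 0.997239
A(autopilot servo) = MTBF/(MTBF+MTTR) = 13141/(13141+90.6) = 0.993153
Series availability: 0.998222 × 0.997239 × 0.993153 = 0.989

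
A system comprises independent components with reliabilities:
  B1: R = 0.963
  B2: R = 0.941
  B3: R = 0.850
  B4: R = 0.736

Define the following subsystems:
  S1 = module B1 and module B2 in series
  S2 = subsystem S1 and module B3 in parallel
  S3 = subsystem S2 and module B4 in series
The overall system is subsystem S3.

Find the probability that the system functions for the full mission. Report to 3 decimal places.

Series (B1 and B2): 0.96300 × 0.94100 = 0.90618
Parallel ([0.90618] and B3): 1 − (1 − 0.90618)(1 − 0.85000) = 0.98593
Series ([0.98593] and B4): 0.98593 × 0.73600 = 0.726

0.726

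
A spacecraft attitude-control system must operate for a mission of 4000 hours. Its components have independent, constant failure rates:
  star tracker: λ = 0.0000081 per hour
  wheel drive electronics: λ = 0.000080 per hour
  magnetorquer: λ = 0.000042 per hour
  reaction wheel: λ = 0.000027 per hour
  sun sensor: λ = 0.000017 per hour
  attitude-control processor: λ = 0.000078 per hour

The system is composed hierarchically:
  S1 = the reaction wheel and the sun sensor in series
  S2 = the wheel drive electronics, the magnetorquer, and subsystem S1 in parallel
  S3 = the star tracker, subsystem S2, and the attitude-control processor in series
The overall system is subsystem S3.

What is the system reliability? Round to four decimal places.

0.7038

R(star tracker) = exp(−0.0000081 × 4000) = 0.968119
R(wheel drive electronics) = exp(−0.000080 × 4000) = 0.726149
R(magnetorquer) = exp(−0.000042 × 4000) = 0.845354
R(reaction wheel) = exp(−0.000027 × 4000) = 0.897628
R(sun sensor) = exp(−0.000017 × 4000) = 0.934260
R(attitude-control processor) = exp(−0.000078 × 4000) = 0.731982
Series (reaction wheel and sun sensor): 0.897628 × 0.934260 = 0.838618
Parallel (wheel drive electronics, magnetorquer, and [0.838618]): 1 − (1 − 0.726149)(1 − 0.845354)(1 − 0.838618) = 0.993165
Series (star tracker, [0.993165], and attitude-control processor): 0.968119 × 0.993165 × 0.731982 = 0.7038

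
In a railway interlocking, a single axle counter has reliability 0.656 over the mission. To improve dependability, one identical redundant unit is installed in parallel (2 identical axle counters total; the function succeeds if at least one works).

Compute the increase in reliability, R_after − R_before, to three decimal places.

0.226

R_before = 0.656
R_after = 1 − (1 − 0.656)^2 = 0.882
ΔR = 0.882 − 0.656 = 0.226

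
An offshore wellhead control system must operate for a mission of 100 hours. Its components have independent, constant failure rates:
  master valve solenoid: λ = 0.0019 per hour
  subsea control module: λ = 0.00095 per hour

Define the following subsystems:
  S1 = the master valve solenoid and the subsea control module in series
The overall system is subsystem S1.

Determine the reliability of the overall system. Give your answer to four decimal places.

R(master valve solenoid) = exp(−0.0019 × 100) = 0.826959
R(subsea control module) = exp(−0.00095 × 100) = 0.909373
Series (master valve solenoid and subsea control module): 0.826959 × 0.909373 = 0.7520

0.7520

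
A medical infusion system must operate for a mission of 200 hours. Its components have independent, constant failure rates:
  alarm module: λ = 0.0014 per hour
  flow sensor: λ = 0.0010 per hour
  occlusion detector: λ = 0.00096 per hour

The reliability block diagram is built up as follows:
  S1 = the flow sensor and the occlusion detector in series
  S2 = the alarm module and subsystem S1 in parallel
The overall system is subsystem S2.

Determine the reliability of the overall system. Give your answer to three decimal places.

0.921

R(alarm module) = exp(−0.0014 × 200) = 0.75578
R(flow sensor) = exp(−0.0010 × 200) = 0.81873
R(occlusion detector) = exp(−0.00096 × 200) = 0.82531
Series (flow sensor and occlusion detector): 0.81873 × 0.82531 = 0.67571
Parallel (alarm module and [0.67571]): 1 − (1 − 0.75578)(1 − 0.67571) = 0.921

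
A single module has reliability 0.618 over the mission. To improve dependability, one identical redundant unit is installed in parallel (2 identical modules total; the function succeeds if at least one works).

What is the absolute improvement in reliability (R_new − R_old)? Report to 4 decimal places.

0.2361

R_before = 0.618
R_after = 1 − (1 − 0.618)^2 = 0.8541
ΔR = 0.8541 − 0.618 = 0.2361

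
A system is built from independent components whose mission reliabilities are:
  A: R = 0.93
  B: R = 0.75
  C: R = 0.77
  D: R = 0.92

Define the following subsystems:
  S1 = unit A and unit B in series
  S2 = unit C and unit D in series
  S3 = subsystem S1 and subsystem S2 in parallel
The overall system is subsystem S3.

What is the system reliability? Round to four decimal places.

0.9118

Series (A and B): 0.930000 × 0.750000 = 0.697500
Series (C and D): 0.770000 × 0.920000 = 0.708400
Parallel ([0.697500] and [0.708400]): 1 − (1 − 0.697500)(1 − 0.708400) = 0.9118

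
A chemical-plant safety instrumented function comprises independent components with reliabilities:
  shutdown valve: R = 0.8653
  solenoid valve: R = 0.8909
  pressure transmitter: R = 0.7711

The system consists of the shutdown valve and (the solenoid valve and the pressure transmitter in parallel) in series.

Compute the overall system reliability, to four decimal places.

Parallel (solenoid valve and pressure transmitter): 1 − (1 − 0.890900)(1 − 0.771100) = 0.975027
Series (shutdown valve and [0.975027]): 0.865300 × 0.975027 = 0.8437

0.8437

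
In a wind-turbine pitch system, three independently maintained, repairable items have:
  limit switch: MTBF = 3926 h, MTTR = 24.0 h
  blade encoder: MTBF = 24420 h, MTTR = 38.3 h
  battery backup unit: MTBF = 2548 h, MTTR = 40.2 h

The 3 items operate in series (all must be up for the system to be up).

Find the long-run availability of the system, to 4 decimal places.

A(limit switch) = MTBF/(MTBF+MTTR) = 3926/(3926+24.0) = 0.993924
A(blade encoder) = MTBF/(MTBF+MTTR) = 24420/(24420+38.3) = 0.998434
A(battery backup unit) = MTBF/(MTBF+MTTR) = 2548/(2548+40.2) = 0.984468
Series availability: 0.993924 × 0.998434 × 0.984468 = 0.9770

0.9770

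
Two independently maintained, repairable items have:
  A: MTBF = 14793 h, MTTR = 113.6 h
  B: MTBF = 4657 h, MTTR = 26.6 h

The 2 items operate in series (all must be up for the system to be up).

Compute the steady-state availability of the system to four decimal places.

A(A) = MTBF/(MTBF+MTTR) = 14793/(14793+113.6) = 0.992379
A(B) = MTBF/(MTBF+MTTR) = 4657/(4657+26.6) = 0.994321
Series availability: 0.992379 × 0.994321 = 0.9867

0.9867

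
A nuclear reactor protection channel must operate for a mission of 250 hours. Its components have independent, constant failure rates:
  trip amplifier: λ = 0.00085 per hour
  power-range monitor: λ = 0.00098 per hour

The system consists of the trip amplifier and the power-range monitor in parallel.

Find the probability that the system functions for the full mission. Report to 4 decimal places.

R(trip amplifier) = exp(−0.00085 × 250) = 0.808560
R(power-range monitor) = exp(−0.00098 × 250) = 0.782705
Parallel (trip amplifier and power-range monitor): 1 − (1 − 0.808560)(1 − 0.782705) = 0.9584

0.9584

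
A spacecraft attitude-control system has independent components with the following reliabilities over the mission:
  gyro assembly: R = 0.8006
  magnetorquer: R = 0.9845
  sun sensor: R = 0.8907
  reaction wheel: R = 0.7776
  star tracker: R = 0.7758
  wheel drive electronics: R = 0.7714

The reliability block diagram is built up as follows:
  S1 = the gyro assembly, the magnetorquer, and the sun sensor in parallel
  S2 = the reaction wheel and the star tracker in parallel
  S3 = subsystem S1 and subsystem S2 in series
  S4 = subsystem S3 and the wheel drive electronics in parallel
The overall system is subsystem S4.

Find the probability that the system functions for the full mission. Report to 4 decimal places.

Parallel (gyro assembly, magnetorquer, and sun sensor): 1 − (1 − 0.800600)(1 − 0.984500)(1 − 0.890700) = 0.999662
Parallel (reaction wheel and star tracker): 1 − (1 − 0.777600)(1 − 0.775800) = 0.950138
Series ([0.999662] and [0.950138]): 0.999662 × 0.950138 = 0.949817
Parallel ([0.949817] and wheel drive electronics): 1 − (1 − 0.949817)(1 − 0.771400) = 0.9885

0.9885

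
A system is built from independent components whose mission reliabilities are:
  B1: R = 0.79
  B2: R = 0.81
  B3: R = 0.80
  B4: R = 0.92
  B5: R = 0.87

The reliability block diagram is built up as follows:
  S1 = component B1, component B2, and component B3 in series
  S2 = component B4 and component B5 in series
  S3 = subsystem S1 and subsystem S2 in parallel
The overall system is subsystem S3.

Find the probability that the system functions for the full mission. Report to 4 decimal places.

Series (B1, B2, and B3): 0.790000 × 0.810000 × 0.800000 = 0.511920
Series (B4 and B5): 0.920000 × 0.870000 = 0.800400
Parallel ([0.511920] and [0.800400]): 1 − (1 − 0.511920)(1 − 0.800400) = 0.9026

0.9026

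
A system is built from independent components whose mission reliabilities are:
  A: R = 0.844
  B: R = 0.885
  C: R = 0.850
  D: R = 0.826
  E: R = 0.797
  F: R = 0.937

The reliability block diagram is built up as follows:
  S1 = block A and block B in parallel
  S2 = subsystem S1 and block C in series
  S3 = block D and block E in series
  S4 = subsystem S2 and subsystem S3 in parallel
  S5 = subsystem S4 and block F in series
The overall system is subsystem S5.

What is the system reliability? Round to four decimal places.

0.8841

Parallel (A and B): 1 − (1 − 0.844000)(1 − 0.885000) = 0.982060
Series ([0.982060] and C): 0.982060 × 0.850000 = 0.834751
Series (D and E): 0.826000 × 0.797000 = 0.658322
Parallel ([0.834751] and [0.658322]): 1 − (1 − 0.834751)(1 − 0.658322) = 0.943538
Series ([0.943538] and F): 0.943538 × 0.937000 = 0.8841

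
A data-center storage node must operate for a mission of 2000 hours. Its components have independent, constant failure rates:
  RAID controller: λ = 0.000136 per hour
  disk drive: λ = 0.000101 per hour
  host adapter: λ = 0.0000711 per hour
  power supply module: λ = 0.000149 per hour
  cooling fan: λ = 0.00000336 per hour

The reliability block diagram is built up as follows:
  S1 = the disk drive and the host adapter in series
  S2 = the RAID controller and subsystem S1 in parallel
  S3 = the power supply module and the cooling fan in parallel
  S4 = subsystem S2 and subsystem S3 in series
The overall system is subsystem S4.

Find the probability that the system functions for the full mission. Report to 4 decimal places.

0.9290

R(RAID controller) = exp(−0.000136 × 2000) = 0.761854
R(disk drive) = exp(−0.000101 × 2000) = 0.817095
R(host adapter) = exp(−0.0000711 × 2000) = 0.867448
R(power supply module) = exp(−0.000149 × 2000) = 0.742301
R(cooling fan) = exp(−0.00000336 × 2000) = 0.993303
Series (disk drive and host adapter): 0.817095 × 0.867448 = 0.708787
Parallel (RAID controller and [0.708787]): 1 − (1 − 0.761854)(1 − 0.708787) = 0.930649
Parallel (power supply module and cooling fan): 1 − (1 − 0.742301)(1 − 0.993303) = 0.998274
Series ([0.930649] and [0.998274]): 0.930649 × 0.998274 = 0.9290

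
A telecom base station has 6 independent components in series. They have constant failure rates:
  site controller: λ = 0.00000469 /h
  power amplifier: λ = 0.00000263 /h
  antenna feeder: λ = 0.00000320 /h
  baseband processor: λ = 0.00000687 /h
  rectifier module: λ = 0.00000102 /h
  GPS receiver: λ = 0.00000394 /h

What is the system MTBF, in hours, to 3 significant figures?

Series of exponential components: λ_sys = Σ λ_i
λ_sys = 0.00000469 + 0.00000263 + 0.00000320 + 0.00000687 + 0.00000102 + 0.00000394 = 2.2350e-05 /h
MTBF = 1 / λ_sys = 44700 h

44700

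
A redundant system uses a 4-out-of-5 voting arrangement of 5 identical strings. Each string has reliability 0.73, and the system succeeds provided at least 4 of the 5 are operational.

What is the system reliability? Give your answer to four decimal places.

0.5907

R = Σ_{i=4}^{5} C(5,i) p^i (1−p)^{5−i} with p = 0.73
C(5,4)·0.73^4·0.27^1 = 0.383376
C(5,5)·0.73^5·0.27^0 = 0.207307
Sum = 0.5907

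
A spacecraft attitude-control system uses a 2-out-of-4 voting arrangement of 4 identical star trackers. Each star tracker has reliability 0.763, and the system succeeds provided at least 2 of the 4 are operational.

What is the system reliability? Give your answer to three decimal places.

0.956

R = Σ_{i=2}^{4} C(4,i) p^i (1−p)^{4−i} with p = 0.763
C(4,2)·0.763^2·0.237^2 = 0.19620
C(4,3)·0.763^3·0.237^1 = 0.42110
C(4,4)·0.763^4·0.237^0 = 0.33892
Sum = 0.956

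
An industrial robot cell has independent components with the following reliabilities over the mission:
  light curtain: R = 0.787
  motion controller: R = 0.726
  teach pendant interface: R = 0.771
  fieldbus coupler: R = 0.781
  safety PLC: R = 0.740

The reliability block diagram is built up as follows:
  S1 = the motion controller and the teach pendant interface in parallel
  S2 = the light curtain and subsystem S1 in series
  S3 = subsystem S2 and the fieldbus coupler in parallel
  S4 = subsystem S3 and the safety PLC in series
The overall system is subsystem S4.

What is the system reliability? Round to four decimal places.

Parallel (motion controller and teach pendant interface): 1 − (1 − 0.726000)(1 − 0.771000) = 0.937254
Series (light curtain and [0.937254]): 0.787000 × 0.937254 = 0.737619
Parallel ([0.737619] and fieldbus coupler): 1 − (1 − 0.737619)(1 − 0.781000) = 0.942539
Series ([0.942539] and safety PLC): 0.942539 × 0.740000 = 0.6975

0.6975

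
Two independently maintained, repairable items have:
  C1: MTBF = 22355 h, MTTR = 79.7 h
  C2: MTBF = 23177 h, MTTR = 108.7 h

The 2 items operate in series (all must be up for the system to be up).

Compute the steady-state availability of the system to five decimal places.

A(C1) = MTBF/(MTBF+MTTR) = 22355/(22355+79.7) = 0.996447
A(C2) = MTBF/(MTBF+MTTR) = 23177/(23177+108.7) = 0.995332
Series availability: 0.996447 × 0.995332 = 0.99180

0.99180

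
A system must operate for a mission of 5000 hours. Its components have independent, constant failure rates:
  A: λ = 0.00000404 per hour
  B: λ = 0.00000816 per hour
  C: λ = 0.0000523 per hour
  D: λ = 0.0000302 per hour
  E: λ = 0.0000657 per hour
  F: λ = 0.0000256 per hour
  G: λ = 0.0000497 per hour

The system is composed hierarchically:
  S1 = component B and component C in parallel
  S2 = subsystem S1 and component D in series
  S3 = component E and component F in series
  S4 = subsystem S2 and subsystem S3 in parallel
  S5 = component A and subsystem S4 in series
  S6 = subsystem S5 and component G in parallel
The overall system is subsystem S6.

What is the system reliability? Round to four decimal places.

R(A) = exp(−0.00000404 × 5000) = 0.980003
R(B) = exp(−0.00000816 × 5000) = 0.960021
R(C) = exp(−0.0000523 × 5000) = 0.769896
R(D) = exp(−0.0000302 × 5000) = 0.859848
R(E) = exp(−0.0000657 × 5000) = 0.720003
R(F) = exp(−0.0000256 × 5000) = 0.879853
R(G) = exp(−0.0000497 × 5000) = 0.779970
Parallel (B and C): 1 − (1 − 0.960021)(1 − 0.769896) = 0.990801
Series ([0.990801] and D): 0.990801 × 0.859848 = 0.851938
Series (E and F): 0.720003 × 0.879853 = 0.633497
Parallel ([0.851938] and [0.633497]): 1 − (1 − 0.851938)(1 − 0.633497) = 0.945735
Series (A and [0.945735]): 0.980003 × 0.945735 = 0.926823
Parallel ([0.926823] and G): 1 − (1 − 0.926823)(1 − 0.779970) = 0.9839

0.9839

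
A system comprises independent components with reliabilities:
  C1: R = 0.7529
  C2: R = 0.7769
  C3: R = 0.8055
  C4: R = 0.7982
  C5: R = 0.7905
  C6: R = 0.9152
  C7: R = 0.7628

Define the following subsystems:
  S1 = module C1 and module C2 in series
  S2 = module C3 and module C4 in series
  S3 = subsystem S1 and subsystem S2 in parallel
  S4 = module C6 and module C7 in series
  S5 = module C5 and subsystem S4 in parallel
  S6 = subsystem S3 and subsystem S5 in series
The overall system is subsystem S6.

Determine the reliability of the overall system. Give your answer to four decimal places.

Series (C1 and C2): 0.752900 × 0.776900 = 0.584928
Series (C3 and C4): 0.805500 × 0.798200 = 0.642950
Parallel ([0.584928] and [0.642950]): 1 − (1 − 0.584928)(1 − 0.642950) = 0.851799
Series (C6 and C7): 0.915200 × 0.762800 = 0.698115
Parallel (C5 and [0.698115]): 1 − (1 − 0.790500)(1 − 0.698115) = 0.936755
Series ([0.851799] and [0.936755]): 0.851799 × 0.936755 = 0.7979

0.7979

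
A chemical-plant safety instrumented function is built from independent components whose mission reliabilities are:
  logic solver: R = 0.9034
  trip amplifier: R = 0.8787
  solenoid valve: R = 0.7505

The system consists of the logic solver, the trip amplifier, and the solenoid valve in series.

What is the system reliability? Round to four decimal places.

0.5958

Series (logic solver, trip amplifier, and solenoid valve): 0.903400 × 0.878700 × 0.750500 = 0.5958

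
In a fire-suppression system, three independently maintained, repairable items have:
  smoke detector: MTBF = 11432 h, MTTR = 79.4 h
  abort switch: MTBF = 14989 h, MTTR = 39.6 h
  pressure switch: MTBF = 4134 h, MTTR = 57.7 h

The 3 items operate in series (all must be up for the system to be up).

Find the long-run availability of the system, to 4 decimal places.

0.9769

A(smoke detector) = MTBF/(MTBF+MTTR) = 11432/(11432+79.4) = 0.993102
A(abort switch) = MTBF/(MTBF+MTTR) = 14989/(14989+39.6) = 0.997365
A(pressure switch) = MTBF/(MTBF+MTTR) = 4134/(4134+57.7) = 0.986235
Series availability: 0.993102 × 0.997365 × 0.986235 = 0.9769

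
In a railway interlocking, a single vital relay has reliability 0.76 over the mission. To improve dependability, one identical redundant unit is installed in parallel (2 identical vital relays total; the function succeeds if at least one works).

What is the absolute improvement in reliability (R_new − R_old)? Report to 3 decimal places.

R_before = 0.76
R_after = 1 − (1 − 0.76)^2 = 0.942
ΔR = 0.942 − 0.76 = 0.182

0.182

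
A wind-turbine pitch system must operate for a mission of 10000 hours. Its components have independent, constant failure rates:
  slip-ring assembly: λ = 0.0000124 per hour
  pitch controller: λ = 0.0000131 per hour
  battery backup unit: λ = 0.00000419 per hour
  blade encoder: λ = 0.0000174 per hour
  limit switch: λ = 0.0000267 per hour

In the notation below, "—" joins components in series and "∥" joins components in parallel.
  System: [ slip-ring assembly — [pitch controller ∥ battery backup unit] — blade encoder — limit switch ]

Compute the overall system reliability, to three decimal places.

R(slip-ring assembly) = exp(−0.0000124 × 10000) = 0.88338
R(pitch controller) = exp(−0.0000131 × 10000) = 0.87722
R(battery backup unit) = exp(−0.00000419 × 10000) = 0.95897
R(blade encoder) = exp(−0.0000174 × 10000) = 0.84030
R(limit switch) = exp(−0.0000267 × 10000) = 0.76567
Parallel (pitch controller and battery backup unit): 1 − (1 − 0.87722)(1 − 0.95897) = 0.99496
Series (slip-ring assembly, [0.99496], blade encoder, and limit switch): 0.88338 × 0.99496 × 0.84030 × 0.76567 = 0.565

0.565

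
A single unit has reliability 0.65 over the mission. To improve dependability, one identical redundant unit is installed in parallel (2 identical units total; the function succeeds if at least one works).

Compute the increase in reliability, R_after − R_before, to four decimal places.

R_before = 0.65
R_after = 1 − (1 − 0.65)^2 = 0.8775
ΔR = 0.8775 − 0.65 = 0.2275

0.2275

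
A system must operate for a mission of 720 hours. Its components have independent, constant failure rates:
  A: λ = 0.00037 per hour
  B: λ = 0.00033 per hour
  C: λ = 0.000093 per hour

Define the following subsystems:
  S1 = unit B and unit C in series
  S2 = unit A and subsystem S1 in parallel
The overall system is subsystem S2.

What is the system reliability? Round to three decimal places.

0.939

R(A) = exp(−0.00037 × 720) = 0.76613
R(B) = exp(−0.00033 × 720) = 0.78852
R(C) = exp(−0.000093 × 720) = 0.93523
Series (B and C): 0.78852 × 0.93523 = 0.73745
Parallel (A and [0.73745]): 1 − (1 − 0.76613)(1 − 0.73745) = 0.939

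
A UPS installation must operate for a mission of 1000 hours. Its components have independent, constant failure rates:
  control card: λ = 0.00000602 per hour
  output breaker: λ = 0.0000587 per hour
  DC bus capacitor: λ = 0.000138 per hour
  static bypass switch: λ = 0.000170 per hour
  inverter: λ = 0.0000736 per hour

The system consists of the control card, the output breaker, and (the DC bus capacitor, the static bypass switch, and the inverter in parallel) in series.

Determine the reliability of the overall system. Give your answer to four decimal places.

R(control card) = exp(−0.00000602 × 1000) = 0.993998
R(output breaker) = exp(−0.0000587 × 1000) = 0.942990
R(DC bus capacitor) = exp(−0.000138 × 1000) = 0.871099
R(static bypass switch) = exp(−0.000170 × 1000) = 0.843665
R(inverter) = exp(−0.0000736 × 1000) = 0.929043
Parallel (DC bus capacitor, static bypass switch, and inverter): 1 − (1 − 0.871099)(1 − 0.843665)(1 − 0.929043) = 0.998570
Series (control card, output breaker, and [0.998570]): 0.993998 × 0.942990 × 0.998570 = 0.9360

0.9360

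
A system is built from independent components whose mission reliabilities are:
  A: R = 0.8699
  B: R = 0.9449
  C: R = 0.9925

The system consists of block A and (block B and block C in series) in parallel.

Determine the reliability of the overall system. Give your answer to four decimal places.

Series (B and C): 0.944900 × 0.992500 = 0.937813
Parallel (A and [0.937813]): 1 − (1 − 0.869900)(1 − 0.937813) = 0.9919

0.9919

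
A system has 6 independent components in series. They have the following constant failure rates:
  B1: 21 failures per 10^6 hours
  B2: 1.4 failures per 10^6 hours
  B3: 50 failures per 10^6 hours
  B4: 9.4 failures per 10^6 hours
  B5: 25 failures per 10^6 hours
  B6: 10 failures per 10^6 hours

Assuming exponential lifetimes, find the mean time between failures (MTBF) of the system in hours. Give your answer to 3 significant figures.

Series of exponential components: λ_sys = Σ λ_i
λ_sys = 0.000021 + 0.0000014 + 0.000050 + 0.0000094 + 0.000025 + 0.000010 = 1.1680e-04 /h
MTBF = 1 / λ_sys = 8560 h

8560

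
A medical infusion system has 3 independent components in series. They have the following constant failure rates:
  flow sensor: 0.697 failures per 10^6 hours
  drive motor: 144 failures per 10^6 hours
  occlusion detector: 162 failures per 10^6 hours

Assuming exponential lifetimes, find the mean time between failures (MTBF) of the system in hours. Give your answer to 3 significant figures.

Series of exponential components: λ_sys = Σ λ_i
λ_sys = 0.000000697 + 0.000144 + 0.000162 = 3.0670e-04 /h
MTBF = 1 / λ_sys = 3260 h

3260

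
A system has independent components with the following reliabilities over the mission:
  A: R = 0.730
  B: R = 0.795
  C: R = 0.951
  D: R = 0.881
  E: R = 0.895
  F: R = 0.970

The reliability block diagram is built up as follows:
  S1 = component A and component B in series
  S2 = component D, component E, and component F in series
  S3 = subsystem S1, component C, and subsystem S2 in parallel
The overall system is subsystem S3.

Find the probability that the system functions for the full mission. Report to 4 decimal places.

0.9952

Series (A and B): 0.730000 × 0.795000 = 0.580350
Series (D, E, and F): 0.881000 × 0.895000 × 0.970000 = 0.764840
Parallel ([0.580350], C, and [0.764840]): 1 − (1 − 0.580350)(1 − 0.951000)(1 − 0.764840) = 0.9952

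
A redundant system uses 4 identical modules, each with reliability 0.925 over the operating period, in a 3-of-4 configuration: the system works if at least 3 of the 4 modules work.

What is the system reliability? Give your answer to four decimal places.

R = Σ_{i=3}^{4} C(4,i) p^i (1−p)^{4−i} with p = 0.925
C(4,3)·0.925^3·0.075^1 = 0.237436
C(4,4)·0.925^4·0.075^0 = 0.732094
Sum = 0.9695

0.9695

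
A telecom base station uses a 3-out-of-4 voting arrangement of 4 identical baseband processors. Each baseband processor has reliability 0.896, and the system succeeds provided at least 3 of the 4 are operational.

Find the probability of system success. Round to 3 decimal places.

R = Σ_{i=3}^{4} C(4,i) p^i (1−p)^{4−i} with p = 0.896
C(4,3)·0.896^3·0.104^1 = 0.29924
C(4,4)·0.896^4·0.104^0 = 0.64451
Sum = 0.944

0.944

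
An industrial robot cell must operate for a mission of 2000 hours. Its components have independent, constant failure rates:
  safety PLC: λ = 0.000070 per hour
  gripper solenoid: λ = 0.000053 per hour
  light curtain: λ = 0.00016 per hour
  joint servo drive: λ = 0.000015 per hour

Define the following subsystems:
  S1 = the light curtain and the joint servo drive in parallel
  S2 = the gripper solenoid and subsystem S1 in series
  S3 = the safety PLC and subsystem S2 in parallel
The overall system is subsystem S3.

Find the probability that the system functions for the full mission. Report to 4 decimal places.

0.9859

R(safety PLC) = exp(−0.000070 × 2000) = 0.869358
R(gripper solenoid) = exp(−0.000053 × 2000) = 0.899425
R(light curtain) = exp(−0.00016 × 2000) = 0.726149
R(joint servo drive) = exp(−0.000015 × 2000) = 0.970446
Parallel (light curtain and joint servo drive): 1 − (1 − 0.726149)(1 − 0.970446) = 0.991907
Series (gripper solenoid and [0.991907]): 0.899425 × 0.991907 = 0.892146
Parallel (safety PLC and [0.892146]): 1 − (1 − 0.869358)(1 − 0.892146) = 0.9859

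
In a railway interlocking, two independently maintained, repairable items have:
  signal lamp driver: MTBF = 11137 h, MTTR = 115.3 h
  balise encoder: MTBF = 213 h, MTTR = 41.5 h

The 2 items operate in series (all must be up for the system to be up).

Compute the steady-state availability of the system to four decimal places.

A(signal lamp driver) = MTBF/(MTBF+MTTR) = 11137/(11137+115.3) = 0.989753
A(balise encoder) = MTBF/(MTBF+MTTR) = 213/(213+41.5) = 0.836935
Series availability: 0.989753 × 0.836935 = 0.8284

0.8284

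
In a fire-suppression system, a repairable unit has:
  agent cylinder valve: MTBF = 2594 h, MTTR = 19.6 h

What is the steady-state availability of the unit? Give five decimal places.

0.99250

A(agent cylinder valve) = MTBF/(MTBF+MTTR) = 2594/(2594+19.6) = 0.99250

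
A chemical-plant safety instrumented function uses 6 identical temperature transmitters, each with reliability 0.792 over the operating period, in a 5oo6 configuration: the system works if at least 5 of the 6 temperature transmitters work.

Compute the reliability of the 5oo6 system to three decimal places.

R = Σ_{i=5}^{6} C(6,i) p^i (1−p)^{6−i} with p = 0.792
C(6,5)·0.792^5·0.208^1 = 0.38890
C(6,6)·0.792^6·0.208^0 = 0.24680
Sum = 0.636

0.636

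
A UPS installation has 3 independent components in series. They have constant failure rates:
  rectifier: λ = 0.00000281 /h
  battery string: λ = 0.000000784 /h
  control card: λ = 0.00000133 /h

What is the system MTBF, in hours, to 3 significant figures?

Series of exponential components: λ_sys = Σ λ_i
λ_sys = 0.00000281 + 0.000000784 + 0.00000133 = 4.9240e-06 /h
MTBF = 1 / λ_sys = 203000 h

203000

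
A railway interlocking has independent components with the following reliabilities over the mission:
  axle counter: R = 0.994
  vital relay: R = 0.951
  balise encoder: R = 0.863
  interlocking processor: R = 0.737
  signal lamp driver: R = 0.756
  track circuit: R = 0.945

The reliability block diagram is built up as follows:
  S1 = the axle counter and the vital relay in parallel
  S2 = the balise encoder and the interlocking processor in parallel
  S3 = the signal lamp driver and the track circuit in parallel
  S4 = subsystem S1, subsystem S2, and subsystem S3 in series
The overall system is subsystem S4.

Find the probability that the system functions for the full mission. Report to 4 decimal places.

Parallel (axle counter and vital relay): 1 − (1 − 0.994000)(1 − 0.951000) = 0.999706
Parallel (balise encoder and interlocking processor): 1 − (1 − 0.863000)(1 − 0.737000) = 0.963969
Parallel (signal lamp driver and track circuit): 1 − (1 − 0.756000)(1 − 0.945000) = 0.986580
Series ([0.999706], [0.963969], and [0.986580]): 0.999706 × 0.963969 × 0.986580 = 0.9508

0.9508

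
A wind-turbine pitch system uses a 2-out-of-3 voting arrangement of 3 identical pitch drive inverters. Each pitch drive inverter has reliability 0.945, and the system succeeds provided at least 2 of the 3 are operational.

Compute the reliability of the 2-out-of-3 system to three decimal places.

R = Σ_{i=2}^{3} C(3,i) p^i (1−p)^{3−i} with p = 0.945
C(3,2)·0.945^2·0.055^1 = 0.14735
C(3,3)·0.945^3·0.055^0 = 0.84391
Sum = 0.991

0.991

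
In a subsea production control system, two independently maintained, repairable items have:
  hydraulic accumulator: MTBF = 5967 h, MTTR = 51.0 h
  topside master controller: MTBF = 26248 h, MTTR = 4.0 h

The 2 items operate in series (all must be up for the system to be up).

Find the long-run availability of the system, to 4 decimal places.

0.9914

A(hydraulic accumulator) = MTBF/(MTBF+MTTR) = 5967/(5967+51.0) = 0.991525
A(topside master controller) = MTBF/(MTBF+MTTR) = 26248/(26248+4.0) = 0.999848
Series availability: 0.991525 × 0.999848 = 0.9914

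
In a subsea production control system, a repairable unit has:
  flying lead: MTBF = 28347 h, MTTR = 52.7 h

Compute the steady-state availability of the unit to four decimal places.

A(flying lead) = MTBF/(MTBF+MTTR) = 28347/(28347+52.7) = 0.9981

0.9981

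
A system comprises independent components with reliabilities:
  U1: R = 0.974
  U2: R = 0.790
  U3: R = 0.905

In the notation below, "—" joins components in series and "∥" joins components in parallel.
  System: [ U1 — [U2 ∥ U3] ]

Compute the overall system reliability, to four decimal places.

Parallel (U2 and U3): 1 − (1 − 0.790000)(1 − 0.905000) = 0.980050
Series (U1 and [0.980050]): 0.974000 × 0.980050 = 0.9546

0.9546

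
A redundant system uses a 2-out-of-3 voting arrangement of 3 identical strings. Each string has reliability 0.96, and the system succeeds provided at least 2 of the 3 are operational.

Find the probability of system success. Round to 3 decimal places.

R = Σ_{i=2}^{3} C(3,i) p^i (1−p)^{3−i} with p = 0.96
C(3,2)·0.96^2·0.04^1 = 0.11059
C(3,3)·0.96^3·0.04^0 = 0.88474
Sum = 0.995

0.995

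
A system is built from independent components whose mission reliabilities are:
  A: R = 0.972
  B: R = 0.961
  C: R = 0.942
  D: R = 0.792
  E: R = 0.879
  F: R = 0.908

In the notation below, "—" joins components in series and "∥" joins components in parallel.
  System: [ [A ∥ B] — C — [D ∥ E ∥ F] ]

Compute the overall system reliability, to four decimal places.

0.9388

Parallel (A and B): 1 − (1 − 0.972000)(1 − 0.961000) = 0.998908
Parallel (D, E, and F): 1 − (1 − 0.792000)(1 − 0.879000)(1 − 0.908000) = 0.997685
Series ([0.998908], C, and [0.997685]): 0.998908 × 0.942000 × 0.997685 = 0.9388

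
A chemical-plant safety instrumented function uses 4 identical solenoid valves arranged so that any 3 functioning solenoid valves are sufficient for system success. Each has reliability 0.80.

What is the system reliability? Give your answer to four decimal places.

R = Σ_{i=3}^{4} C(4,i) p^i (1−p)^{4−i} with p = 0.80
C(4,3)·0.80^3·0.20^1 = 0.409600
C(4,4)·0.80^4·0.20^0 = 0.409600
Sum = 0.8192

0.8192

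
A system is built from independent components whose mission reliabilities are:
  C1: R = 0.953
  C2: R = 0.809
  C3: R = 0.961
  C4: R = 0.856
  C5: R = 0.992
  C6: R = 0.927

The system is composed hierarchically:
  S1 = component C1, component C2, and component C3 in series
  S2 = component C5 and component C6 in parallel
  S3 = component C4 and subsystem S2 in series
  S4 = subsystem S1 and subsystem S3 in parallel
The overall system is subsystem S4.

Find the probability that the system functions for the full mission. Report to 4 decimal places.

Series (C1, C2, and C3): 0.953000 × 0.809000 × 0.961000 = 0.740909
Parallel (C5 and C6): 1 − (1 − 0.992000)(1 − 0.927000) = 0.999416
Series (C4 and [0.999416]): 0.856000 × 0.999416 = 0.855500
Parallel ([0.740909] and [0.855500]): 1 − (1 − 0.740909)(1 − 0.855500) = 0.9626

0.9626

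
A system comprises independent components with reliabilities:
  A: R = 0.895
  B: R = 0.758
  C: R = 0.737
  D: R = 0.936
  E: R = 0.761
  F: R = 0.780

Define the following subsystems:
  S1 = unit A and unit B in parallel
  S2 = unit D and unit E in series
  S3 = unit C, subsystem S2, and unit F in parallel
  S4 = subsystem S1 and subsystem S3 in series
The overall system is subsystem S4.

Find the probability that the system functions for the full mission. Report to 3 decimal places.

0.958

Parallel (A and B): 1 − (1 − 0.89500)(1 − 0.75800) = 0.97459
Series (D and E): 0.93600 × 0.76100 = 0.71230
Parallel (C, [0.71230], and F): 1 − (1 − 0.73700)(1 − 0.71230)(1 − 0.78000) = 0.98335
Series ([0.97459] and [0.98335]): 0.97459 × 0.98335 = 0.958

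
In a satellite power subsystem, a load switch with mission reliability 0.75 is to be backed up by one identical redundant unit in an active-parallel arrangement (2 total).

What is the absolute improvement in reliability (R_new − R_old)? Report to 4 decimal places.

0.1875

R_before = 0.75
R_after = 1 − (1 − 0.75)^2 = 0.9375
ΔR = 0.9375 − 0.75 = 0.1875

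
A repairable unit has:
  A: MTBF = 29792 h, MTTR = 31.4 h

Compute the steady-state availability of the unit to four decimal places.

0.9989

A(A) = MTBF/(MTBF+MTTR) = 29792/(29792+31.4) = 0.9989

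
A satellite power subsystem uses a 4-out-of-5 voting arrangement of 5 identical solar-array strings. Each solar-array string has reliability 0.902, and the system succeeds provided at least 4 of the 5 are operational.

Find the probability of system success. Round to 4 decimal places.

0.9214

R = Σ_{i=4}^{5} C(5,i) p^i (1−p)^{5−i} with p = 0.902
C(5,4)·0.902^4·0.098^1 = 0.324356
C(5,5)·0.902^5·0.098^0 = 0.597080
Sum = 0.9214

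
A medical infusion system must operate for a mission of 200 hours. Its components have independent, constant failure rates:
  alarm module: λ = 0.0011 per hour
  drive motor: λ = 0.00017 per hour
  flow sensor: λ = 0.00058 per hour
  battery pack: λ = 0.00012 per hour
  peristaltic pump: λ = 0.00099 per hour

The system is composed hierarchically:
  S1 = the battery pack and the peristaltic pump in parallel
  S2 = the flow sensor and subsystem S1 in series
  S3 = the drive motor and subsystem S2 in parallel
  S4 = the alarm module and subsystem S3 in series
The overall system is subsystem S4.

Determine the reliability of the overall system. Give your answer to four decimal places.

0.7995

R(alarm module) = exp(−0.0011 × 200) = 0.802519
R(drive motor) = exp(−0.00017 × 200) = 0.966572
R(flow sensor) = exp(−0.00058 × 200) = 0.890475
R(battery pack) = exp(−0.00012 × 200) = 0.976286
R(peristaltic pump) = exp(−0.00099 × 200) = 0.820370
Parallel (battery pack and peristaltic pump): 1 − (1 − 0.976286)(1 − 0.820370) = 0.995740
Series (flow sensor and [0.995740]): 0.890475 × 0.995740 = 0.886682
Parallel (drive motor and [0.886682]): 1 − (1 − 0.966572)(1 − 0.886682) = 0.996212
Series (alarm module and [0.996212]): 0.802519 × 0.996212 = 0.7995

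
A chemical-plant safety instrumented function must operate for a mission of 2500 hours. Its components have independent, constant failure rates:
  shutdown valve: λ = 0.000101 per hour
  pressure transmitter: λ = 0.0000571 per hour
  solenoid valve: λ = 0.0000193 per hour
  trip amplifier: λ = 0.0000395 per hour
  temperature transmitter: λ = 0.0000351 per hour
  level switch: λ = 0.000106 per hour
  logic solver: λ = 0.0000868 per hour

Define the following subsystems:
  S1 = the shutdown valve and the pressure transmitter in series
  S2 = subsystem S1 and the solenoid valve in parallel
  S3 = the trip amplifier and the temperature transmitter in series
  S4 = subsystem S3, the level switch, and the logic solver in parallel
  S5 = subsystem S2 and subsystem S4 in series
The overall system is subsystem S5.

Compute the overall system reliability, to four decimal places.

R(shutdown valve) = exp(−0.000101 × 2500) = 0.776856
R(pressure transmitter) = exp(−0.0000571 × 2500) = 0.866971
R(solenoid valve) = exp(−0.0000193 × 2500) = 0.952896
R(trip amplifier) = exp(−0.0000395 × 2500) = 0.905969
R(temperature transmitter) = exp(−0.0000351 × 2500) = 0.915990
R(level switch) = exp(−0.000106 × 2500) = 0.767206
R(logic solver) = exp(−0.0000868 × 2500) = 0.804930
Series (shutdown valve and pressure transmitter): 0.776856 × 0.866971 = 0.673512
Parallel ([0.673512] and solenoid valve): 1 − (1 − 0.673512)(1 − 0.952896) = 0.984621
Series (trip amplifier and temperature transmitter): 0.905969 × 0.915990 = 0.829859
Parallel ([0.829859], level switch, and logic solver): 1 − (1 − 0.829859)(1 − 0.767206)(1 − 0.804930) = 0.992274
Series ([0.984621] and [0.992274]): 0.984621 × 0.992274 = 0.9770

0.9770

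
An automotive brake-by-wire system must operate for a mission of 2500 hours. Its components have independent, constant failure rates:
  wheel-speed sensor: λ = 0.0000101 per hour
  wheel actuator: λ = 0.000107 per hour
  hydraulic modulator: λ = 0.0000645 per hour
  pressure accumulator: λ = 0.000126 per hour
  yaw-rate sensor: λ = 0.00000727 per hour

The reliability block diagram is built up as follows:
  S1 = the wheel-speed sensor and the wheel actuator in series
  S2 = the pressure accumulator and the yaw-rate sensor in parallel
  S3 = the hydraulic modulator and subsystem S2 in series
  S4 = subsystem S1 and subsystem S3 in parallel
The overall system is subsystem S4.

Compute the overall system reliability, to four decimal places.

0.9612

R(wheel-speed sensor) = exp(−0.0000101 × 2500) = 0.975066
R(wheel actuator) = exp(−0.000107 × 2500) = 0.765290
R(hydraulic modulator) = exp(−0.0000645 × 2500) = 0.851079
R(pressure accumulator) = exp(−0.000126 × 2500) = 0.729789
R(yaw-rate sensor) = exp(−0.00000727 × 2500) = 0.981989
Series (wheel-speed sensor and wheel actuator): 0.975066 × 0.765290 = 0.746208
Parallel (pressure accumulator and yaw-rate sensor): 1 − (1 − 0.729789)(1 − 0.981989) = 0.995133
Series (hydraulic modulator and [0.995133]): 0.851079 × 0.995133 = 0.846937
Parallel ([0.746208] and [0.846937]): 1 − (1 − 0.746208)(1 − 0.846937) = 0.9612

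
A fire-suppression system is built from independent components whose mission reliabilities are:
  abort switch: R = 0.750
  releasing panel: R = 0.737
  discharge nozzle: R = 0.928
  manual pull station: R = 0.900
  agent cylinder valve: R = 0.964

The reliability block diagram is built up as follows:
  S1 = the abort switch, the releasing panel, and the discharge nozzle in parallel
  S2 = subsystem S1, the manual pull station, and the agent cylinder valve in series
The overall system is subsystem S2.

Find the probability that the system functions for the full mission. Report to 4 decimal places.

0.8635

Parallel (abort switch, releasing panel, and discharge nozzle): 1 − (1 − 0.750000)(1 − 0.737000)(1 − 0.928000) = 0.995266
Series ([0.995266], manual pull station, and agent cylinder valve): 0.995266 × 0.900000 × 0.964000 = 0.8635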